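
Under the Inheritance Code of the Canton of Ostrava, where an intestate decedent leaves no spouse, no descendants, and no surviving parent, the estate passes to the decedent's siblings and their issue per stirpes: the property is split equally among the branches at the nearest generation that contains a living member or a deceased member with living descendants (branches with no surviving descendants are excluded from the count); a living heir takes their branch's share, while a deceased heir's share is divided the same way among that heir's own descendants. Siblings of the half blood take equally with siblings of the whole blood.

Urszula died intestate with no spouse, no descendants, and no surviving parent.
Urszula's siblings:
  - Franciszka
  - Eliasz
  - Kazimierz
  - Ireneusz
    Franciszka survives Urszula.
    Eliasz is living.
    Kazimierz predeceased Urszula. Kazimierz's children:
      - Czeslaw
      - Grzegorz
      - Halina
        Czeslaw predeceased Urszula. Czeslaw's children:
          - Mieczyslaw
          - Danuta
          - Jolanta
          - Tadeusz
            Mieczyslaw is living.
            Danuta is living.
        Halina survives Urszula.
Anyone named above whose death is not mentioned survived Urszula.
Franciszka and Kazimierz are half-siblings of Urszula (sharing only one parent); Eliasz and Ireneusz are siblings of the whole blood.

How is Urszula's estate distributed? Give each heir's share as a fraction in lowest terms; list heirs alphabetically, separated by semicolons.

No spouse, descendants, or parent survives, so the estate passes to Urszula's siblings per stirpes.
Half-blood and whole-blood siblings take equally under the stated rule.
The estate is divided into 4 equal shares of 1/4 among Franciszka, Eliasz, Kazimierz, Ireneusz.
Franciszka is living and takes 1/4.
Eliasz is living and takes 1/4.
Kazimierz predeceased; the 1/4 allotted to Kazimierz's branch passes to Kazimierz's issue by representation.
The 1/4 is divided into 3 equal shares of 1/12 among Czeslaw, Grzegorz, Halina.
Czeslaw predeceased; the 1/12 allotted to Czeslaw's branch passes to Czeslaw's issue by representation.
The 1/12 is divided into 4 equal shares of 1/48 among Mieczyslaw, Danuta, Jolanta, Tadeusz.
Mieczyslaw is living and takes 1/48.
Danuta is living and takes 1/48.
Jolanta is living and takes 1/48.
Tadeusz is living and takes 1/48.
Grzegorz is living and takes 1/12.
Halina is living and takes 1/12.
Ireneusz is living and takes 1/4.

Danuta 1/48; Eliasz 1/4; Franciszka 1/4; Grzegorz 1/12; Halina 1/12; Ireneusz 1/4; Jolanta 1/48; Mieczyslaw 1/48; Tadeusz 1/48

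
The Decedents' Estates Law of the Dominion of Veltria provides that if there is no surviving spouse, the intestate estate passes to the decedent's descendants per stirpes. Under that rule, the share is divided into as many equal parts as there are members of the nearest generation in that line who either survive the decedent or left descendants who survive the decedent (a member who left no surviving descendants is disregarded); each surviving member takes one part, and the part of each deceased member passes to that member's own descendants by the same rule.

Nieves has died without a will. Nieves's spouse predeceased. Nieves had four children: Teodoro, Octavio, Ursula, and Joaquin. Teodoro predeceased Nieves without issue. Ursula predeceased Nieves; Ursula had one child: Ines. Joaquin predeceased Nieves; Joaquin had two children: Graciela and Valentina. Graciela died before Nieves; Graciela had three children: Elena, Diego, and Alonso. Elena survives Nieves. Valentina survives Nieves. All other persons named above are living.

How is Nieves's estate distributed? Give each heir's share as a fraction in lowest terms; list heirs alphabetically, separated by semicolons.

Alonso 1/18; Diego 1/18; Elena 1/18; Ines 1/3; Octavio 1/3; Valentina 1/6

There is no surviving spouse, so the entire estate passes to Nieves's descendants per stirpes.
Teodoro left no surviving issue, so that branch lapses and is disregarded.
The estate is divided into 3 equal shares of 1/3 among Octavio, Ursula, Joaquin.
Octavio is living and takes 1/3.
Ursula predeceased; the 1/3 allotted to Ursula's branch passes to Ursula's issue by representation.
Ines is the sole taker at this level and receives the full 1/3.
Joaquin predeceased; the 1/3 allotted to Joaquin's branch passes to Joaquin's issue by representation.
The 1/3 is divided into 2 equal shares of 1/6 among Graciela, Valentina.
Graciela predeceased; the 1/6 allotted to Graciela's branch passes to Graciela's issue by representation.
The 1/6 is divided into 3 equal shares of 1/18 among Elena, Diego, Alonso.
Elena is living and takes 1/18.
Diego is living and takes 1/18.
Alonso is living and takes 1/18.
Valentina is living and takes 1/6.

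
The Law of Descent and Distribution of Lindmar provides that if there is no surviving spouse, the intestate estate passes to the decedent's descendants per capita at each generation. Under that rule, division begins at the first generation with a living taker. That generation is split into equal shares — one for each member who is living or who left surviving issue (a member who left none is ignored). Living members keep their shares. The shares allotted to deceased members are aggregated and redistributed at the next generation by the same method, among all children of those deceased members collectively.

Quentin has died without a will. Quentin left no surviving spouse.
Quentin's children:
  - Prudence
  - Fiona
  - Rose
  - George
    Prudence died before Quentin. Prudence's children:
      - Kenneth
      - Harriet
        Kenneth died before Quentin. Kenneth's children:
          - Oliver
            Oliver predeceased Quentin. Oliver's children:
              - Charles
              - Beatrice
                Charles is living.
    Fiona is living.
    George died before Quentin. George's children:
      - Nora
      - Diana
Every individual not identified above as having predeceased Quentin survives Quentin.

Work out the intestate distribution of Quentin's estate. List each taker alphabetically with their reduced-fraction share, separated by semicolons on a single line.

There is no surviving spouse, so the entire estate passes to Quentin's descendants per capita at each generation.
At generation 1 (Prudence, Fiona, Rose, George) there are 4 shares of (1)/4 = 1/4 each.
Living: Fiona and Rose — each takes 1/4.
Deceased: Prudence and George. Their combined 1/2 is pooled and carried to generation 2.
At generation 2 (Kenneth, Harriet, Nora, Diana) there are 4 shares of (1/2)/4 = 1/8 each.
Living: Harriet, Nora, and Diana — each takes 1/8.
Deceased: Kenneth. That 1/8 share is carried to generation 3.
At generation 3 (Oliver) there are 1 shares of (1/8)/1 = 1/8 each.
Deceased: Oliver. That 1/8 share is carried to generation 4.
At generation 4 (Charles, Beatrice) there are 2 shares of (1/8)/2 = 1/16 each.
Living: Charles and Beatrice — each takes 1/16.

Beatrice 1/16; Charles 1/16; Diana 1/8; Fiona 1/4; Harriet 1/8; Nora 1/8; Rose 1/4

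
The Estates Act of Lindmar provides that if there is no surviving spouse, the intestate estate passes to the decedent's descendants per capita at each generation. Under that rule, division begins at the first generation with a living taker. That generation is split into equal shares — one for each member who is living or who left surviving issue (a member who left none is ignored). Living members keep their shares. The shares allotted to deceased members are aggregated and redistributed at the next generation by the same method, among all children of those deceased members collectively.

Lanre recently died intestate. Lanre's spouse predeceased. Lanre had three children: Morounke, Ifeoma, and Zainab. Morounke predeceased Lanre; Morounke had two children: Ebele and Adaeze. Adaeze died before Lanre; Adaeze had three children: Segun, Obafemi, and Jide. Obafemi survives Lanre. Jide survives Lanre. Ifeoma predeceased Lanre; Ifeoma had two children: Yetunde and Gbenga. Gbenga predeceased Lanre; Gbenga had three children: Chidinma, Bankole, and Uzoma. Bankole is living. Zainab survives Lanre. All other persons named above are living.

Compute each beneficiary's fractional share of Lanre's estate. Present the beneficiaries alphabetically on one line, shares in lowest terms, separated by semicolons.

Bankole 1/18; Chidinma 1/18; Ebele 1/6; Jide 1/18; Obafemi 1/18; Segun 1/18; Uzoma 1/18; Yetunde 1/6; Zainab 1/3

There is no surviving spouse, so the entire estate passes to Lanre's descendants per capita at each generation.
At generation 1 (Morounke, Ifeoma, Zainab) there are 3 shares of (1)/3 = 1/3 each.
Living: Zainab — each takes 1/3.
Deceased: Morounke and Ifeoma. Their combined 2/3 is pooled and carried to generation 2.
At generation 2 (Ebele, Adaeze, Yetunde, Gbenga) there are 4 shares of (2/3)/4 = 1/6 each.
Living: Ebele and Yetunde — each takes 1/6.
Deceased: Adaeze and Gbenga. Their combined 1/3 is pooled and carried to generation 3.
At generation 3 (Segun, Obafemi, Jide, Chidinma, Bankole, Uzoma) there are 6 shares of (1/3)/6 = 1/18 each.
Living: Segun, Obafemi, Jide, Chidinma, Bankole, and Uzoma — each takes 1/18.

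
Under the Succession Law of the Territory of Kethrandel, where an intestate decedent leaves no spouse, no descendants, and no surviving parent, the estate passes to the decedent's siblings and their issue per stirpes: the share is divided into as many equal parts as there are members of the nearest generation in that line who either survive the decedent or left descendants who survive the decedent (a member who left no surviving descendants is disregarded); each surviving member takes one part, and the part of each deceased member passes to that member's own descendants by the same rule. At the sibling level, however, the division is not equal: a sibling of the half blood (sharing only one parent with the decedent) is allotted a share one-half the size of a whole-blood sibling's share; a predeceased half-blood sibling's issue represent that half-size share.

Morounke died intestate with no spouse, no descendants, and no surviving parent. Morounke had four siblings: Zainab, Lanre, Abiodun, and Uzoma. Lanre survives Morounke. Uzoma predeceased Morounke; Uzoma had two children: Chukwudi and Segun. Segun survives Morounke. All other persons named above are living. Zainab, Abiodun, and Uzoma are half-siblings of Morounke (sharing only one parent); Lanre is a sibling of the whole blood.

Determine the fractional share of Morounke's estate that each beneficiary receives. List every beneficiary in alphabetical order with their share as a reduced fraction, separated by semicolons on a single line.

Abiodun 1/5; Chukwudi 1/10; Lanre 2/5; Segun 1/10; Zainab 1/5

No spouse, descendants, or parent survives, so the estate passes to Morounke's siblings per stirpes.
Half-blood siblings count for one-half the weight of whole-blood siblings at the initial division.
Dividing 1 in proportion to weights (total weight 5/2): Zainab (weight 1/2) → 1/5; Lanre (weight 1) → 2/5; Abiodun (weight 1/2) → 1/5; Uzoma (weight 1/2) → 1/5.
Zainab is living and takes 1/5.
Lanre is living and takes 2/5.
Abiodun is living and takes 1/5.
Uzoma predeceased; the 1/5 allotted to Uzoma's branch passes to Uzoma's issue by representation.
The 1/5 is divided into 2 equal shares of 1/10 among Chukwudi, Segun.
Chukwudi is living and takes 1/10.
Segun is living and takes 1/10.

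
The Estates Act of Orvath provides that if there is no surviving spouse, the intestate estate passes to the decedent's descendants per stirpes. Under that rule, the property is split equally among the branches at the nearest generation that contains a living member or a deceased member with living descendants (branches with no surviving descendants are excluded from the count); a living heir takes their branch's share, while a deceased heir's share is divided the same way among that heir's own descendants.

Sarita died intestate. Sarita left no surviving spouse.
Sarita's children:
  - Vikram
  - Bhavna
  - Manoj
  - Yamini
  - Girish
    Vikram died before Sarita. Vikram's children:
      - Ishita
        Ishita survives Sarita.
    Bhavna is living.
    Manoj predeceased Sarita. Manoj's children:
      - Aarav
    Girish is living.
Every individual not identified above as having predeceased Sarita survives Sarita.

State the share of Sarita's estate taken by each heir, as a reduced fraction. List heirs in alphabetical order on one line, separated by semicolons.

There is no surviving spouse, so the entire estate passes to Sarita's descendants per stirpes.
The estate is divided into 5 equal shares of 1/5 among Vikram, Bhavna, Manoj, Yamini, Girish.
Vikram predeceased; the 1/5 allotted to Vikram's branch passes to Vikram's issue by representation.
Ishita is the sole taker at this level and receives the full 1/5.
Bhavna is living and takes 1/5.
Manoj predeceased; the 1/5 allotted to Manoj's branch passes to Manoj's issue by representation.
Aarav is the sole taker at this level and receives the full 1/5.
Yamini is living and takes 1/5.
Girish is living and takes 1/5.

Aarav 1/5; Bhavna 1/5; Girish 1/5; Ishita 1/5; Yamini 1/5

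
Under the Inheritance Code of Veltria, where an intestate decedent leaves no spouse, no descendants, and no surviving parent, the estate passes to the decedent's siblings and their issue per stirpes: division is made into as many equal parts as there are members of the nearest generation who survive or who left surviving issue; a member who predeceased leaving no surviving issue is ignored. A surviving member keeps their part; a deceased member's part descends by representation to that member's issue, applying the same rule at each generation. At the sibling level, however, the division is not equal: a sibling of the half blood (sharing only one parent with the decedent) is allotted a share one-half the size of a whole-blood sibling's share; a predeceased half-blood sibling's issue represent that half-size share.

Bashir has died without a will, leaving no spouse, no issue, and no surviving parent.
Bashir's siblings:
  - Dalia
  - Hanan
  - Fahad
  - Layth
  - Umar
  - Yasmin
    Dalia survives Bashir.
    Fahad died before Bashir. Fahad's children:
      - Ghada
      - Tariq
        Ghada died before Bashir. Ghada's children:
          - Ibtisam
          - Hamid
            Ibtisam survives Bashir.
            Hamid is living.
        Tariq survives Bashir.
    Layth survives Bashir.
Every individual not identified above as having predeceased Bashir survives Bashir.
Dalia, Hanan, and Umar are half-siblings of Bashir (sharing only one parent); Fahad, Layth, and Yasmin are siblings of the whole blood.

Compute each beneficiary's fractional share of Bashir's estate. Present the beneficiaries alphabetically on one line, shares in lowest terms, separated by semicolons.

No spouse, descendants, or parent survives, so the estate passes to Bashir's siblings per stirpes.
Half-blood siblings count for one-half the weight of whole-blood siblings at the initial division.
Dividing 1 in proportion to weights (total weight 9/2): Dalia (weight 1/2) → 1/9; Hanan (weight 1/2) → 1/9; Fahad (weight 1) → 2/9; Layth (weight 1) → 2/9; Umar (weight 1/2) → 1/9; Yasmin (weight 1) → 2/9.
Dalia is living and takes 1/9.
Hanan is living and takes 1/9.
Fahad predeceased; the 2/9 allotted to Fahad's branch passes to Fahad's issue by representation.
The 2/9 is divided into 2 equal shares of 1/9 among Ghada, Tariq.
Ghada predeceased; the 1/9 allotted to Ghada's branch passes to Ghada's issue by representation.
The 1/9 is divided into 2 equal shares of 1/18 among Ibtisam, Hamid.
Ibtisam is living and takes 1/18.
Hamid is living and takes 1/18.
Tariq is living and takes 1/9.
Layth is living and takes 2/9.
Umar is living and takes 1/9.
Yasmin is living and takes 2/9.

Dalia 1/9; Hamid 1/18; Hanan 1/9; Ibtisam 1/18; Layth 2/9; Tariq 1/9; Umar 1/9; Yasmin 2/9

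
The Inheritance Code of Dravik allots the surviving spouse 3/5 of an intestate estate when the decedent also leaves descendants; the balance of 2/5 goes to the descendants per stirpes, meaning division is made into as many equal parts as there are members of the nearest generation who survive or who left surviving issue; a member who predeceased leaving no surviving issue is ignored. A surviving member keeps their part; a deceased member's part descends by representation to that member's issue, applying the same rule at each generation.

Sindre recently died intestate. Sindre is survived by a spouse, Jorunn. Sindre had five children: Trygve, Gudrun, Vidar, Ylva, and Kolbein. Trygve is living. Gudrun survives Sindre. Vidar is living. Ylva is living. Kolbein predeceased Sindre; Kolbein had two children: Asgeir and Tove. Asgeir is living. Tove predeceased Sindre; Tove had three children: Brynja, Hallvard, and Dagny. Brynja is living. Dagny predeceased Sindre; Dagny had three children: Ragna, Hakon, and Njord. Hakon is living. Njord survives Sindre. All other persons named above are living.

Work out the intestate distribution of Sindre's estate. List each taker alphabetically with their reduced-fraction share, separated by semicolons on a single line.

Asgeir 1/25; Brynja 1/75; Gudrun 2/25; Hakon 1/225; Hallvard 1/75; Jorunn 3/5; Njord 1/225; Ragna 1/225; Trygve 2/25; Vidar 2/25; Ylva 2/25

Jorunn, as surviving spouse, takes 3/5.
The remaining 2/5 passes to Sindre's descendants per stirpes.
The 2/5 is divided into 5 equal shares of 2/25 among Trygve, Gudrun, Vidar, Ylva, Kolbein.
Trygve is living and takes 2/25.
Gudrun is living and takes 2/25.
Vidar is living and takes 2/25.
Ylva is living and takes 2/25.
Kolbein predeceased; the 2/25 allotted to Kolbein's branch passes to Kolbein's issue by representation.
The 2/25 is divided into 2 equal shares of 1/25 among Asgeir, Tove.
Asgeir is living and takes 1/25.
Tove predeceased; the 1/25 allotted to Tove's branch passes to Tove's issue by representation.
The 1/25 is divided into 3 equal shares of 1/75 among Brynja, Hallvard, Dagny.
Brynja is living and takes 1/75.
Hallvard is living and takes 1/75.
Dagny predeceased; the 1/75 allotted to Dagny's branch passes to Dagny's issue by representation.
The 1/75 is divided into 3 equal shares of 1/225 among Ragna, Hakon, Njord.
Ragna is living and takes 1/225.
Hakon is living and takes 1/225.
Njord is living and takes 1/225.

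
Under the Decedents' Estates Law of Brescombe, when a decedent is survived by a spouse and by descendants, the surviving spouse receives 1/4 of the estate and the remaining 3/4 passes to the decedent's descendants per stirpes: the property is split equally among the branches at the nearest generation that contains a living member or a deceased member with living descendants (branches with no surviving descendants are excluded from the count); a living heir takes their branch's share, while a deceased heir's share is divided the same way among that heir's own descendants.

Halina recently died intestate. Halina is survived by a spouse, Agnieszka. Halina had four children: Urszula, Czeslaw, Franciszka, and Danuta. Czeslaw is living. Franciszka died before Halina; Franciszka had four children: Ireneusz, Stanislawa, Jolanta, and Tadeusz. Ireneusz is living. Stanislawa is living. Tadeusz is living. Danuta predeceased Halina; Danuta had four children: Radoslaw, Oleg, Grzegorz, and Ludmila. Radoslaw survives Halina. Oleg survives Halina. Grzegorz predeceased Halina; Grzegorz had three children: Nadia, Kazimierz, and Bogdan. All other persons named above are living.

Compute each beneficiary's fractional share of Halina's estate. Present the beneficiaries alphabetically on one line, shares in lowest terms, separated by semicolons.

Agnieszka 1/4; Bogdan 1/64; Czeslaw 3/16; Ireneusz 3/64; Jolanta 3/64; Kazimierz 1/64; Ludmila 3/64; Nadia 1/64; Oleg 3/64; Radoslaw 3/64; Stanislawa 3/64; Tadeusz 3/64; Urszula 3/16

Agnieszka, as surviving spouse, takes 1/4.
The remaining 3/4 passes to Halina's descendants per stirpes.
The 3/4 is divided into 4 equal shares of 3/16 among Urszula, Czeslaw, Franciszka, Danuta.
Urszula is living and takes 3/16.
Czeslaw is living and takes 3/16.
Franciszka predeceased; the 3/16 allotted to Franciszka's branch passes to Franciszka's issue by representation.
The 3/16 is divided into 4 equal shares of 3/64 among Ireneusz, Stanislawa, Jolanta, Tadeusz.
Ireneusz is living and takes 3/64.
Stanislawa is living and takes 3/64.
Jolanta is living and takes 3/64.
Tadeusz is living and takes 3/64.
Danuta predeceased; the 3/16 allotted to Danuta's branch passes to Danuta's issue by representation.
The 3/16 is divided into 4 equal shares of 3/64 among Radoslaw, Oleg, Grzegorz, Ludmila.
Radoslaw is living and takes 3/64.
Oleg is living and takes 3/64.
Grzegorz predeceased; the 3/64 allotted to Grzegorz's branch passes to Grzegorz's issue by representation.
The 3/64 is divided into 3 equal shares of 1/64 among Nadia, Kazimierz, Bogdan.
Nadia is living and takes 1/64.
Kazimierz is living and takes 1/64.
Bogdan is living and takes 1/64.
Ludmila is living and takes 3/64.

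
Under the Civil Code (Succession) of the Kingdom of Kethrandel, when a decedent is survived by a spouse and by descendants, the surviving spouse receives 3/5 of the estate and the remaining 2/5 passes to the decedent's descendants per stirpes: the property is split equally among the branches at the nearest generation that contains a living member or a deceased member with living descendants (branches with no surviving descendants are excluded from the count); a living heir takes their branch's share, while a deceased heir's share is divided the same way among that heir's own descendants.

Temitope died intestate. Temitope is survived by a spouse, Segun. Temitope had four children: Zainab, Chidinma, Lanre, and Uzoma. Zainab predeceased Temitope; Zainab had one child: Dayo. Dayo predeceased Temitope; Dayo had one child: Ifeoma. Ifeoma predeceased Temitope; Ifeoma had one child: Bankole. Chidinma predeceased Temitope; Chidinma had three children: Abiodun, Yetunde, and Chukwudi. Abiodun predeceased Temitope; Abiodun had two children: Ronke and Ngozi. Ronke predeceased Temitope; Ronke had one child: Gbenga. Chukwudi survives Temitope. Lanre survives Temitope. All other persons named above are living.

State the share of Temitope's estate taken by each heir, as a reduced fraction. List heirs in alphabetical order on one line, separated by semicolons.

Segun, as surviving spouse, takes 3/5.
The remaining 2/5 passes to Temitope's descendants per stirpes.
The 2/5 is divided into 4 equal shares of 1/10 among Zainab, Chidinma, Lanre, Uzoma.
Zainab predeceased; the 1/10 allotted to Zainab's branch passes to Zainab's issue by representation.
Dayo's line is the sole branch at this level, so the full 1/10 passes to Dayo's issue by representation.
Ifeoma's line is the sole branch at this level, so the full 1/10 passes to Ifeoma's issue by representation.
Bankole is the sole taker at this level and receives the full 1/10.
Chidinma predeceased; the 1/10 allotted to Chidinma's branch passes to Chidinma's issue by representation.
The 1/10 is divided into 3 equal shares of 1/30 among Abiodun, Yetunde, Chukwudi.
Abiodun predeceased; the 1/30 allotted to Abiodun's branch passes to Abiodun's issue by representation.
The 1/30 is divided into 2 equal shares of 1/60 among Ronke, Ngozi.
Ronke predeceased; the 1/60 allotted to Ronke's branch passes to Ronke's issue by representation.
Gbenga is the sole taker at this level and receives the full 1/60.
Ngozi is living and takes 1/60.
Yetunde is living and takes 1/30.
Chukwudi is living and takes 1/30.
Lanre is living and takes 1/10.
Uzoma is living and takes 1/10.

Bankole 1/10; Chukwudi 1/30; Gbenga 1/60; Lanre 1/10; Ngozi 1/60; Segun 3/5; Uzoma 1/10; Yetunde 1/30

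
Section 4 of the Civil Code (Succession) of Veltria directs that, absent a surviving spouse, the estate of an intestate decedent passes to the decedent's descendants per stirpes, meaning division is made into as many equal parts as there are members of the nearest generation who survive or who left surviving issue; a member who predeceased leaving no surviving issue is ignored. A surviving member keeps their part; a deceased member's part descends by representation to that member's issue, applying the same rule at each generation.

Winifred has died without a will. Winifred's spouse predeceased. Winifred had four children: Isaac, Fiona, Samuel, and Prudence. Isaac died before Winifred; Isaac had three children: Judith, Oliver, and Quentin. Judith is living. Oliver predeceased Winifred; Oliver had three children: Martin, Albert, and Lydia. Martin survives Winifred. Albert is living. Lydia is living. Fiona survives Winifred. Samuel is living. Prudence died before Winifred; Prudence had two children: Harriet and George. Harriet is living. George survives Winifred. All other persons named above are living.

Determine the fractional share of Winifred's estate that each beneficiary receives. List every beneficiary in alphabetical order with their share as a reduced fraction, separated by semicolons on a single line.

Albert 1/36; Fiona 1/4; George 1/8; Harriet 1/8; Judith 1/12; Lydia 1/36; Martin 1/36; Quentin 1/12; Samuel 1/4

There is no surviving spouse, so the entire estate passes to Winifred's descendants per stirpes.
The estate is divided into 4 equal shares of 1/4 among Isaac, Fiona, Samuel, Prudence.
Isaac predeceased; the 1/4 allotted to Isaac's branch passes to Isaac's issue by representation.
The 1/4 is divided into 3 equal shares of 1/12 among Judith, Oliver, Quentin.
Judith is living and takes 1/12.
Oliver predeceased; the 1/12 allotted to Oliver's branch passes to Oliver's issue by representation.
The 1/12 is divided into 3 equal shares of 1/36 among Martin, Albert, Lydia.
Martin is living and takes 1/36.
Albert is living and takes 1/36.
Lydia is living and takes 1/36.
Quentin is living and takes 1/12.
Fiona is living and takes 1/4.
Samuel is living and takes 1/4.
Prudence predeceased; the 1/4 allotted to Prudence's branch passes to Prudence's issue by representation.
The 1/4 is divided into 2 equal shares of 1/8 among Harriet, George.
Harriet is living and takes 1/8.
George is living and takes 1/8.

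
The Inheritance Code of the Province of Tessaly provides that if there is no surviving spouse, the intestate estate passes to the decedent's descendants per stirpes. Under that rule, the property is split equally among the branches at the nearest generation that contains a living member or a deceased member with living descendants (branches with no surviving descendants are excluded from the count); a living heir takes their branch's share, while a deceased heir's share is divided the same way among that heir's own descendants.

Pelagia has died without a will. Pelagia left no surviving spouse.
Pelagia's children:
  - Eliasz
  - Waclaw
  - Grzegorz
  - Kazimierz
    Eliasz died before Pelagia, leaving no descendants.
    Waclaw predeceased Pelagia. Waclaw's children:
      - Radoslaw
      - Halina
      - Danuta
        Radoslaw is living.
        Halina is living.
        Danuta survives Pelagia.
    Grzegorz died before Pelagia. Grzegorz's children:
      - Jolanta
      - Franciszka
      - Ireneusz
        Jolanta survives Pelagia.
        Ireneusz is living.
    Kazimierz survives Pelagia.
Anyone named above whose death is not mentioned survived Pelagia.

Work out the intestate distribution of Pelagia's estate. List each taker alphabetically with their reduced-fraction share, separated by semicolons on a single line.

Danuta 1/9; Franciszka 1/9; Halina 1/9; Ireneusz 1/9; Jolanta 1/9; Kazimierz 1/3; Radoslaw 1/9

There is no surviving spouse, so the entire estate passes to Pelagia's descendants per stirpes.
Eliasz left no surviving issue, so that branch lapses and is disregarded.
The estate is divided into 3 equal shares of 1/3 among Waclaw, Grzegorz, Kazimierz.
Waclaw predeceased; the 1/3 allotted to Waclaw's branch passes to Waclaw's issue by representation.
The 1/3 is divided into 3 equal shares of 1/9 among Radoslaw, Halina, Danuta.
Radoslaw is living and takes 1/9.
Halina is living and takes 1/9.
Danuta is living and takes 1/9.
Grzegorz predeceased; the 1/3 allotted to Grzegorz's branch passes to Grzegorz's issue by representation.
The 1/3 is divided into 3 equal shares of 1/9 among Jolanta, Franciszka, Ireneusz.
Jolanta is living and takes 1/9.
Franciszka is living and takes 1/9.
Ireneusz is living and takes 1/9.
Kazimierz is living and takes 1/3.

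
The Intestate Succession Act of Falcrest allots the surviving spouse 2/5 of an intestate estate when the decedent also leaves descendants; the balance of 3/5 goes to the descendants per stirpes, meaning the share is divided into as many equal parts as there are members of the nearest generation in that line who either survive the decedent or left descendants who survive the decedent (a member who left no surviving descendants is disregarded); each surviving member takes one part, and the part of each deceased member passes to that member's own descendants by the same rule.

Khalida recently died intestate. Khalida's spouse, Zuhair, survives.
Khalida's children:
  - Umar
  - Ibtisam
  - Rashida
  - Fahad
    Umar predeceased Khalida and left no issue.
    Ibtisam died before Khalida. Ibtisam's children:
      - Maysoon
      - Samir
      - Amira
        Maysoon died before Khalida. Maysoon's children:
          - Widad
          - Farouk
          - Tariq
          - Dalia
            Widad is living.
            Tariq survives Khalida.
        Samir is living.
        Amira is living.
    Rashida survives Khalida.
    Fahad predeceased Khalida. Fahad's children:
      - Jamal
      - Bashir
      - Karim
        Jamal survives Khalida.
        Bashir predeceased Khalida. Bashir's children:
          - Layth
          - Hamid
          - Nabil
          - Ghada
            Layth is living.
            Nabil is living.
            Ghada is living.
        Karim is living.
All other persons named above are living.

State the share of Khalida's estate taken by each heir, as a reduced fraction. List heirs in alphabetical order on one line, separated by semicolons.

Zuhair, as surviving spouse, takes 2/5.
The remaining 3/5 passes to Khalida's descendants per stirpes.
Umar left no surviving issue, so that branch lapses and is disregarded.
The 3/5 is divided into 3 equal shares of 1/5 among Ibtisam, Rashida, Fahad.
Ibtisam predeceased; the 1/5 allotted to Ibtisam's branch passes to Ibtisam's issue by representation.
The 1/5 is divided into 3 equal shares of 1/15 among Maysoon, Samir, Amira.
Maysoon predeceased; the 1/15 allotted to Maysoon's branch passes to Maysoon's issue by representation.
The 1/15 is divided into 4 equal shares of 1/60 among Widad, Farouk, Tariq, Dalia.
Widad is living and takes 1/60.
Farouk is living and takes 1/60.
Tariq is living and takes 1/60.
Dalia is living and takes 1/60.
Samir is living and takes 1/15.
Amira is living and takes 1/15.
Rashida is living and takes 1/5.
Fahad predeceased; the 1/5 allotted to Fahad's branch passes to Fahad's issue by representation.
The 1/5 is divided into 3 equal shares of 1/15 among Jamal, Bashir, Karim.
Jamal is living and takes 1/15.
Bashir predeceased; the 1/15 allotted to Bashir's branch passes to Bashir's issue by representation.
The 1/15 is divided into 4 equal shares of 1/60 among Layth, Hamid, Nabil, Ghada.
Layth is living and takes 1/60.
Hamid is living and takes 1/60.
Nabil is living and takes 1/60.
Ghada is living and takes 1/60.
Karim is living and takes 1/15.

Amira 1/15; Dalia 1/60; Farouk 1/60; Ghada 1/60; Hamid 1/60; Jamal 1/15; Karim 1/15; Layth 1/60; Nabil 1/60; Rashida 1/5; Samir 1/15; Tariq 1/60; Widad 1/60; Zuhair 2/5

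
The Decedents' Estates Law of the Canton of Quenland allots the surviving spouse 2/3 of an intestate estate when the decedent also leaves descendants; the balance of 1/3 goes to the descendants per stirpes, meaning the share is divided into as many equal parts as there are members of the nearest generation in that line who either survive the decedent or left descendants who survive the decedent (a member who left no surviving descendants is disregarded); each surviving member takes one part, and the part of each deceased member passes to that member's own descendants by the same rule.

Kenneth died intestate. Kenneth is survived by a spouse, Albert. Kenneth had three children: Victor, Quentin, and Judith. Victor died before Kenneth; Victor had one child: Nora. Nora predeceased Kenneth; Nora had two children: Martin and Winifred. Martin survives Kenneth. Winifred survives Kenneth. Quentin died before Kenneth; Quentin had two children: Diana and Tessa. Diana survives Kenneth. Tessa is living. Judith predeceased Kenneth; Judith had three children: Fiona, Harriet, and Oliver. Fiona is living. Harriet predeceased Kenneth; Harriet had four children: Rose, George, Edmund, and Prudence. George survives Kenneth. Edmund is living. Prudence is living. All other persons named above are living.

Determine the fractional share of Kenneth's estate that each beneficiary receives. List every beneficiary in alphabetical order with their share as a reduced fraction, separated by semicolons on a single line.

Albert 2/3; Diana 1/18; Edmund 1/108; Fiona 1/27; George 1/108; Martin 1/18; Oliver 1/27; Prudence 1/108; Rose 1/108; Tessa 1/18; Winifred 1/18

Albert, as surviving spouse, takes 2/3.
The remaining 1/3 passes to Kenneth's descendants per stirpes.
The 1/3 is divided into 3 equal shares of 1/9 among Victor, Quentin, Judith.
Victor predeceased; the 1/9 allotted to Victor's branch passes to Victor's issue by representation.
Nora's line is the sole branch at this level, so the full 1/9 passes to Nora's issue by representation.
The 1/9 is divided into 2 equal shares of 1/18 among Martin, Winifred.
Martin is living and takes 1/18.
Winifred is living and takes 1/18.
Quentin predeceased; the 1/9 allotted to Quentin's branch passes to Quentin's issue by representation.
The 1/9 is divided into 2 equal shares of 1/18 among Diana, Tessa.
Diana is living and takes 1/18.
Tessa is living and takes 1/18.
Judith predeceased; the 1/9 allotted to Judith's branch passes to Judith's issue by representation.
The 1/9 is divided into 3 equal shares of 1/27 among Fiona, Harriet, Oliver.
Fiona is living and takes 1/27.
Harriet predeceased; the 1/27 allotted to Harriet's branch passes to Harriet's issue by representation.
The 1/27 is divided into 4 equal shares of 1/108 among Rose, George, Edmund, Prudence.
Rose is living and takes 1/108.
George is living and takes 1/108.
Edmund is living and takes 1/108.
Prudence is living and takes 1/108.
Oliver is living and takes 1/27.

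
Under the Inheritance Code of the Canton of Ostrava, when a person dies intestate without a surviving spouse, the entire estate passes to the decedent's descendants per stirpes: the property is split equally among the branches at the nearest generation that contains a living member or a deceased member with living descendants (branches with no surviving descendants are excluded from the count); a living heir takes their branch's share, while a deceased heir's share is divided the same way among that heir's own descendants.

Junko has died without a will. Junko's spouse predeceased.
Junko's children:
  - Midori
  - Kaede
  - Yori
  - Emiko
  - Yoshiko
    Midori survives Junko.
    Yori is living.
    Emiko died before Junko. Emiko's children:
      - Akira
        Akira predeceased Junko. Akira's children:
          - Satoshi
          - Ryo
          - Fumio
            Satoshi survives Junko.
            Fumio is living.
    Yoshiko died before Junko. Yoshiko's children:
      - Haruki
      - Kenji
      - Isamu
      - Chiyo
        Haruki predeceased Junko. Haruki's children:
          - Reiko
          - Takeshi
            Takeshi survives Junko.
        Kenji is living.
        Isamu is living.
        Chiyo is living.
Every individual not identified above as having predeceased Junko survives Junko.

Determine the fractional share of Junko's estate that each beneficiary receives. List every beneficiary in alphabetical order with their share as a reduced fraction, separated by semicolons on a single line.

Chiyo 1/20; Fumio 1/15; Isamu 1/20; Kaede 1/5; Kenji 1/20; Midori 1/5; Reiko 1/40; Ryo 1/15; Satoshi 1/15; Takeshi 1/40; Yori 1/5

There is no surviving spouse, so the entire estate passes to Junko's descendants per stirpes.
The estate is divided into 5 equal shares of 1/5 among Midori, Kaede, Yori, Emiko, Yoshiko.
Midori is living and takes 1/5.
Kaede is living and takes 1/5.
Yori is living and takes 1/5.
Emiko predeceased; the 1/5 allotted to Emiko's branch passes to Emiko's issue by representation.
Akira's line is the sole branch at this level, so the full 1/5 passes to Akira's issue by representation.
The 1/5 is divided into 3 equal shares of 1/15 among Satoshi, Ryo, Fumio.
Satoshi is living and takes 1/15.
Ryo is living and takes 1/15.
Fumio is living and takes 1/15.
Yoshiko predeceased; the 1/5 allotted to Yoshiko's branch passes to Yoshiko's issue by representation.
The 1/5 is divided into 4 equal shares of 1/20 among Haruki, Kenji, Isamu, Chiyo.
Haruki predeceased; the 1/20 allotted to Haruki's branch passes to Haruki's issue by representation.
The 1/20 is divided into 2 equal shares of 1/40 among Reiko, Takeshi.
Reiko is living and takes 1/40.
Takeshi is living and takes 1/40.
Kenji is living and takes 1/20.
Isamu is living and takes 1/20.
Chiyo is living and takes 1/20.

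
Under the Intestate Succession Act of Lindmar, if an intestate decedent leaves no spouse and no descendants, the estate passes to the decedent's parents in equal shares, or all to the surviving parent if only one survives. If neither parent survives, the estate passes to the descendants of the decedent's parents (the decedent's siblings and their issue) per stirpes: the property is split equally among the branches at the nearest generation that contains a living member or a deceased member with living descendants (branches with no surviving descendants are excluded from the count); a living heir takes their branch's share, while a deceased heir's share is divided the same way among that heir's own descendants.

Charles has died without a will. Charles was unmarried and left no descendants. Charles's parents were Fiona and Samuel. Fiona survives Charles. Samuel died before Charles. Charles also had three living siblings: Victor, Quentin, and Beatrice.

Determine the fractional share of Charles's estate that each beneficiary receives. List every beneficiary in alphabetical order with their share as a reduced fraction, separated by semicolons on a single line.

Fiona 1

Only one parent, Fiona, survives, so Fiona takes the entire estate. The siblings take nothing because a surviving parent has priority.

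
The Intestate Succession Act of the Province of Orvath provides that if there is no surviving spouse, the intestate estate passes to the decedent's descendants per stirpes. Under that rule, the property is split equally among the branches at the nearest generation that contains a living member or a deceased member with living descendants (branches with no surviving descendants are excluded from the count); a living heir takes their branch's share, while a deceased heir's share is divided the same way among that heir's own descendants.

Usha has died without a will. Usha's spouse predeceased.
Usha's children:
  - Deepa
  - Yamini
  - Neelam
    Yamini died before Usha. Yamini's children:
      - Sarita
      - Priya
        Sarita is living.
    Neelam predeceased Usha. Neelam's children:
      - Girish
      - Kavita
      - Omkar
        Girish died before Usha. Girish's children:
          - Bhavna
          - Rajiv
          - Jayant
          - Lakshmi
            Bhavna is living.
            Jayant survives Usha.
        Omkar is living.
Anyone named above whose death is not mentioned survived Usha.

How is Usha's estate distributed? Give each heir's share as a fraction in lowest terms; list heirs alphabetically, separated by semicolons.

There is no surviving spouse, so the entire estate passes to Usha's descendants per stirpes.
The estate is divided into 3 equal shares of 1/3 among Deepa, Yamini, Neelam.
Deepa is living and takes 1/3.
Yamini predeceased; the 1/3 allotted to Yamini's branch passes to Yamini's issue by representation.
The 1/3 is divided into 2 equal shares of 1/6 among Sarita, Priya.
Sarita is living and takes 1/6.
Priya is living and takes 1/6.
Neelam predeceased; the 1/3 allotted to Neelam's branch passes to Neelam's issue by representation.
The 1/3 is divided into 3 equal shares of 1/9 among Girish, Kavita, Omkar.
Girish predeceased; the 1/9 allotted to Girish's branch passes to Girish's issue by representation.
The 1/9 is divided into 4 equal shares of 1/36 among Bhavna, Rajiv, Jayant, Lakshmi.
Bhavna is living and takes 1/36.
Rajiv is living and takes 1/36.
Jayant is living and takes 1/36.
Lakshmi is living and takes 1/36.
Kavita is living and takes 1/9.
Omkar is living and takes 1/9.

Bhavna 1/36; Deepa 1/3; Jayant 1/36; Kavita 1/9; Lakshmi 1/36; Omkar 1/9; Priya 1/6; Rajiv 1/36; Sarita 1/6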